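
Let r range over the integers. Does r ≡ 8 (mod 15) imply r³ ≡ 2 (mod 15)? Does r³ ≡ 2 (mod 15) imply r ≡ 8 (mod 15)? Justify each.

Forward direction. Suppose r ≡ 8 (mod 15). Write r = 15j + 8. Then (15j + 8)³ = 3375j³ + 5400j² + 2880j + 512 = 15(225j³ + 360j² + 192j + 34) + 2, so r³ ≡ 2 (mod 15).

Converse. Suppose r³ ≡ 2 (mod 15). The only residue r in {0, …, 14} with r³ ≡ 2 (mod 15) is r = 8, so r ≡ 8 (mod 15).

Both directions hold; the statement is true.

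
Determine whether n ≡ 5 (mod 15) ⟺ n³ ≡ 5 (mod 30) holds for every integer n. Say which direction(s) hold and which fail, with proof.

(⟸) The residues r modulo 30 with r³ ≡ 5 (mod 30) are exactly {5}, and each is ≡ 5 (mod 15).

(⟹) This fails: take n = 20. Then 20 ≡ 5 (mod 15), but 20³ = 8000 ≡ 20 (mod 30), not 5.

Only the reverse direction holds.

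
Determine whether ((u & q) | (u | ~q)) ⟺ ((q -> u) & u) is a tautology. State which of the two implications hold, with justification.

Forward direction. This fails. Under q = F, u = F, the left side is true but the right side is false.

Converse. Assume the antecedent. If q is true, the antecedent forces (q = T, u = T), and (u & q) | (u | ~q) holds there. If q is false, (u & q) | (u | ~q) reduces to true regardless of the other variables. Either way (u & q) | (u | ~q) holds.

(⇒) fails; (⇐) holds.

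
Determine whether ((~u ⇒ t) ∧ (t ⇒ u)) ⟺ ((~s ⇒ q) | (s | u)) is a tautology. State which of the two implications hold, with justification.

The forward direction holds; the converse fails.

Converse. This fails. Under q = T, s = F, u = F, t = F, the left side is false but the right side is true.

Forward direction. Assume the antecedent. If u is true, (~s ⇒ q) | (s | u) reduces to true regardless of the other variables. If u is false, the antecedent cannot hold. Either way (~s ⇒ q) | (s | u) holds.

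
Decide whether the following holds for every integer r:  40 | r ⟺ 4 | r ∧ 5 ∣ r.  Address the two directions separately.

Not equivalent: only (⇒) holds.

[⇒] If 40 ∣ r, write r = 40q. Since 40 = 10·4, r = 4·(10q), so 4 ∣ r; and since 40 = 8·5, r = 5·(8q), so 5 ∣ r.

[⇐] This fails: take r = 20. Both 4 ∣ 20 and 5 ∣ 20, yet 20 is not a multiple of 40 (since 20 = 0·40 + 20), so 40 ∤ 20.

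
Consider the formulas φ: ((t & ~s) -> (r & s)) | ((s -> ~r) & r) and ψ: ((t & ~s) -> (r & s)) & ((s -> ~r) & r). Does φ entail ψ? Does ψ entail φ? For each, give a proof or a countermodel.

The forward direction fails; the converse holds.

(→) This fails. Under t = F, r = F, s = F, the left side is true but the right side is false.

(←) Assume the antecedent. If t is true, the antecedent cannot hold. If t is false, the consequent reduces to true regardless of the other variables. Either way the consequent holds.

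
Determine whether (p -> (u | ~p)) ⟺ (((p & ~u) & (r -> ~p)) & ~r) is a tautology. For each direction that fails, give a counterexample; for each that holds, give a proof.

[⇒] This fails. Under r = F, u = F, p = F, the left side is true but the right side is false.

[⇐] This fails. Under r = F, u = F, p = T, the left side is false but the right side is true.

(⇒) fails and (⇐) fails.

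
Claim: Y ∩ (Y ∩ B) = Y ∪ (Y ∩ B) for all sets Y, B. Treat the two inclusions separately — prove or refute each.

Only the forward inclusion holds.

(⊇) This inclusion fails. Take Y = {1}, B = ∅; then 1 ∈ Y ∪ (Y ∩ B) but 1 ∉ Y ∩ (Y ∩ B).

(⊆) Let x ∈ Y ∩ (Y ∩ B). Then x ∈ Y ∩ B, from which x ∈ Y ∪ (Y ∩ B).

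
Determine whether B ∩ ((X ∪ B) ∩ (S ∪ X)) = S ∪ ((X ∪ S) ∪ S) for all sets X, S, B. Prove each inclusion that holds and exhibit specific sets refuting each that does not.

(⊆) holds; (⊇) fails.

(⊇) This inclusion fails. Take X = {1}, S = ∅, B = ∅; then 1 ∈ S ∪ ((X ∪ S) ∪ S) but 1 ∉ B ∩ ((X ∪ B) ∩ (S ∪ X)).

(⊆) Let x ∈ B ∩ ((X ∪ B) ∩ (S ∪ X)). Then either x ∈ X ∩ B and x ∉ S; or x ∈ S ∩ B and x ∉ X; or x ∈ X ∩ S ∩ B. In each case x ∈ S ∪ ((X ∪ S) ∪ S), so B ∩ ((X ∪ B) ∩ (S ∪ X)) ⊆ S ∪ ((X ∪ S) ∪ S).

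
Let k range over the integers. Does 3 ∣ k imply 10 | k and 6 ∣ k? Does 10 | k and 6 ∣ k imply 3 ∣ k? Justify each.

(←) Suppose 10 ∣ k and 6 ∣ k. Any common multiple of 10 and 6 is a multiple of their lcm; here lcm(10, 6) = 10·6/gcd(10, 6) = 60/2 = 30, so 30 ∣ k. Since 3 ∣ 30, it follows that 3 ∣ k.

(→) This fails: take k = 3. Certainly 3 ∣ 3, but 10 ∤ 3.

Only the converse holds.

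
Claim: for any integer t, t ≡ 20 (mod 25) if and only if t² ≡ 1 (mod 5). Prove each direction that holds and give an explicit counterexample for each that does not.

(⇒) fails and (⇐) fails.

(→) This fails: take t = 20. Then 20 ≡ 20 (mod 25), but 20² = 400 ≡ 0 (mod 5), not 1.

(←) This fails: take t = 1. Then 1² = 1 ≡ 1 (mod 5), yet 1 ≡ 1 (mod 25), not 20.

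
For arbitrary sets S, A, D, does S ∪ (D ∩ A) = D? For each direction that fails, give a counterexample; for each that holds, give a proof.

(⊆) This inclusion fails. Take S = {1}, A = ∅, D = ∅; then 1 ∈ S ∪ (D ∩ A) but 1 ∉ D.

(⊇) This inclusion fails. Take S = ∅, A = ∅, D = {1}; then 1 ∈ D but 1 ∉ S ∪ (D ∩ A).

(⊆) fails and (⊇) fails.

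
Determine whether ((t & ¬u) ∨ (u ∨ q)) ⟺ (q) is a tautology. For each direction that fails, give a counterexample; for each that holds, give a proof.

Only the reverse direction holds.

(⟹) This fails. Under q = F, t = T, u = F, the left side is true but the right side is false.

(⟸) Assume the antecedent. If q is true, (t & ¬u) ∨ (u ∨ q) reduces to true regardless of the other variables. If q is false, the antecedent cannot hold. Either way (t & ¬u) ∨ (u ∨ q) holds.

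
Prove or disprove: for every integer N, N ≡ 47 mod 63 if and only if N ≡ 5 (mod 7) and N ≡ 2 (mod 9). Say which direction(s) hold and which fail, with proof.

[⇐] If N ≡ 5 (mod 7) and N ≡ 2 (mod 9), then by the Chinese remainder theorem N ≡ 47 (mod 63). This is exactly N ≡ 47 (mod 63).

[⇒] Suppose N ≡ 47 (mod 63); write N = 63j + 47. Since 7 ∣ 63, reducing mod 7 gives N ≡ 47 ≡ 5 (mod 7); since 9 ∣ 63, reducing mod 9 gives N ≡ 47 ≡ 2 (mod 9).

Both directions hold.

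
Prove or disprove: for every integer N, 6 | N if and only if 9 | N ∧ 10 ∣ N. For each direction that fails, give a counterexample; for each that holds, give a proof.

(⟸) Suppose 9 ∣ N and 10 ∣ N. Any common multiple of 9 and 10 is a multiple of their lcm; here gcd(9, 10) = 1, so lcm(9, 10) = 9·10 = 90, so 90 ∣ N. Since 6 ∣ 90, it follows that 6 ∣ N.

(⟹) This fails: take N = 6. Certainly 6 ∣ 6, but 9 ∤ 6.

The forward direction fails; the converse holds.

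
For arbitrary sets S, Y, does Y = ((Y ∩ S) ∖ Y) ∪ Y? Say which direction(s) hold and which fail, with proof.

Forward inclusion. Let x ∈ Y. Then either x ∈ Y and x ∉ S; or x ∈ S ∩ Y. In each case x ∈ ((Y ∩ S) ∖ Y) ∪ Y, so Y ⊆ ((Y ∩ S) ∖ Y) ∪ Y.

Reverse inclusion. Let x ∈ ((Y ∩ S) ∖ Y) ∪ Y. Then either x ∈ Y and x ∉ S; or x ∈ S ∩ Y. In each case x ∈ Y, so ((Y ∩ S) ∖ Y) ∪ Y ⊆ Y.

The two sets are equal.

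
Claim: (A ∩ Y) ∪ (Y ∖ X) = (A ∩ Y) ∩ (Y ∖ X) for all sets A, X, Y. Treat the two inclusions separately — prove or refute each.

The sets are not equal: only the reverse inclusion holds.

Forward inclusion. This inclusion fails. Take A = ∅, X = ∅, Y = {1}; then 1 ∈ (A ∩ Y) ∪ (Y ∖ X) but 1 ∉ (A ∩ Y) ∩ (Y ∖ X).

Reverse inclusion. Let x ∈ (A ∩ Y) ∩ (Y ∖ X). Then x ∈ A ∩ Y and x ∉ X, from which x ∈ (A ∩ Y) ∪ (Y ∖ X).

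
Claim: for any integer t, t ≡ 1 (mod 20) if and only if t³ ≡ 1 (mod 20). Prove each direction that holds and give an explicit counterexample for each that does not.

Equivalent; both directions hold.

(⇒) Suppose t ≡ 1 (mod 20). Write t = 20j + 1. Then (20j + 1)³ = 8000j³ + 1200j² + 60j + 1 = 20(400j³ + 60j² + 3j) + 1, so t³ ≡ 1 (mod 20).

(⇐) Conversely, suppose t³ ≡ 1 (mod 20). The only residue r in {0, …, 19} with r³ ≡ 1 (mod 20) is r = 1, so t ≡ 1 (mod 20).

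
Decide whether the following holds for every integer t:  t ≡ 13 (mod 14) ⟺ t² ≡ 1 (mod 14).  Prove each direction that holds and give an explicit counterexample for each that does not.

[⇒] Suppose t ≡ 13 (mod 14). Write t = 14j + 13. Then (14j + 13)² = 196j² + 364j + 169 = 14(14j² + 26j + 12) + 1, so t² ≡ 1 (mod 14).

[⇐] This fails: take t = 1. Then 1² = 1 ≡ 1 (mod 14), yet 1 ≡ 1 (mod 14), not 13.

Only the forward direction holds.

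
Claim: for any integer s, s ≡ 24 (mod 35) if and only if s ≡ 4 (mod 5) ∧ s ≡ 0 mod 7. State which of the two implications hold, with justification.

Both directions fail.

Forward direction. This fails: s = 24 gives 24 ≡ 24 (mod 35) but 24 ≡ 3 (mod 7), so the conjunction on the right does not hold.

Converse. This fails: s = 14 satisfies both congruences on the right (14 ≡ 4 mod 5 and 14 ≡ 0 mod 7) yet 14 ≡ 14 (mod 35), not 24.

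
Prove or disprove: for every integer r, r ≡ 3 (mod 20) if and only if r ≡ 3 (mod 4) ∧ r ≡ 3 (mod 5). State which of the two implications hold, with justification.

Forward direction. Suppose r ≡ 3 (mod 20); write r = 20j + 3. Since 4 ∣ 20, reducing mod 4 gives r ≡ 3 (mod 4); since 5 ∣ 20, reducing mod 5 gives r ≡ 3 (mod 5).

Converse. If r ≡ 3 (mod 4) and r ≡ 3 (mod 5), then by the Chinese remainder theorem r ≡ 3 (mod 20). This is exactly r ≡ 3 (mod 20).

Both directions hold.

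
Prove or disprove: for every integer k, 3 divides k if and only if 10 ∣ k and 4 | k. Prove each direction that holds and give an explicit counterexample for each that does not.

(→) This fails: take k = 3. Certainly 3 ∣ 3, but 10 ∤ 3.

(←) This fails: take k = 20. Both 10 ∣ 20 and 4 ∣ 20, yet 20 is not a multiple of 3 (since 20 = 6·3 + 2), so 3 ∤ 20.

(⇒) fails and (⇐) fails.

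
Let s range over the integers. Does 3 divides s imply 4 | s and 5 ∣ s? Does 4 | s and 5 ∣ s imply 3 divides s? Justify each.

Neither direction holds.

(→) This fails: take s = 3. Certainly 3 ∣ 3, but 4 ∤ 3.

(←) This fails: take s = 20. Both 4 ∣ 20 and 5 ∣ 20, yet 20 is not a multiple of 3 (since 20 = 6·3 + 2), so 3 ∤ 20.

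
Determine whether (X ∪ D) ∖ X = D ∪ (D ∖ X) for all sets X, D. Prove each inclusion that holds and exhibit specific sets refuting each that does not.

Only the forward inclusion holds.

(⟹) Let x ∈ (X ∪ D) ∖ X. Then x ∈ D and x ∉ X, from which x ∈ D ∪ (D ∖ X).

(⟸) This inclusion fails. Take X = {1}, D = {1}; then 1 ∈ D ∪ (D ∖ X) but 1 ∉ (X ∪ D) ∖ X.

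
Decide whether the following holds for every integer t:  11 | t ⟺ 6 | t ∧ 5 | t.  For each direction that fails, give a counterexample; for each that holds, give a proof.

Forward direction. This fails: take t = 11. Certainly 11 ∣ 11, but 6 ∤ 11.

Converse. This fails: take t = 30. Both 6 ∣ 30 and 5 ∣ 30, yet 30 is not a multiple of 11 (since 30 = 2·11 + 8), so 11 ∤ 30.

Neither implication holds.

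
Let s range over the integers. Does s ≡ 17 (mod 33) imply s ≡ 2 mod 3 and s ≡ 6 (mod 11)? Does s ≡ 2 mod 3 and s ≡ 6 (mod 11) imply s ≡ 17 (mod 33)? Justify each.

(⟹) Suppose s ≡ 17 (mod 33); write s = 33j + 17. Since 3 ∣ 33, reducing mod 3 gives s ≡ 17 ≡ 2 (mod 3); since 11 ∣ 33, reducing mod 11 gives s ≡ 17 ≡ 6 (mod 11).

(⟸) Conversely, if s ≡ 2 (mod 3) and s ≡ 6 (mod 11), then by the Chinese remainder theorem s ≡ 17 (mod 33). This is exactly s ≡ 17 (mod 33).

Equivalent; both directions hold.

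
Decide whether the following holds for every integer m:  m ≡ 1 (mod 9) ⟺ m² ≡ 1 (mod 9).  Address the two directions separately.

Forward direction. Suppose m ≡ 1 (mod 9). Write m = 9j + 1. Then (9j + 1)² = 81j² + 18j + 1 = 9(9j² + 2j) + 1, so m² ≡ 1 (mod 9).

Converse. This fails: take m = 8. Then 8² = 64 ≡ 1 (mod 9), yet 8 ≡ 8 (mod 9), not 1.

Not equivalent: only (⇒) holds.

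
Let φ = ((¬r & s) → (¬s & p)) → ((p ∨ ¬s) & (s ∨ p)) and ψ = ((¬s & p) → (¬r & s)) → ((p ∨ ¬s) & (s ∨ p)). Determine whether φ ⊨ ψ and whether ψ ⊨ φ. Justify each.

(→) This fails. Under s = T, p = F, r = F, the left side is true but the right side is false.

(←) Assume the antecedent. If s is true, the antecedent forces (s = T, p = T, r = F) or (s = T, p = T, r = T), and the consequent holds there. If s is false, the antecedent forces (s = F, p = T, r = F) or (s = F, p = T, r = T), and the consequent holds there. Either way the consequent holds.

Only the converse holds.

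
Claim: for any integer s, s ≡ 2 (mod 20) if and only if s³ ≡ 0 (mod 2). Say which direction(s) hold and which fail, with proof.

(→) Suppose s ≡ 2 (mod 20). Then s³ ≡ 2³ = 8 (mod 20), and since 2 ∣ 20, also s³ ≡ 0 (mod 2).

(←) This fails: take s = 0. Then 0³ = 0 ≡ 0 (mod 2), yet 0 ≡ 0 (mod 20), not 2.

The forward direction holds; the converse fails.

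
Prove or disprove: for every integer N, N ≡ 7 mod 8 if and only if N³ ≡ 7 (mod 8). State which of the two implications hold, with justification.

(⟹) Suppose N ≡ 7 mod 8. Write N = 8j + 7. Then (8j + 7)³ = 512j³ + 1344j² + 1176j + 343 = 8(64j³ + 168j² + 147j + 42) + 7, so N³ ≡ 7 (mod 8).

(⟸) For the converse, argue contrapositively. If N ≢ 7 (mod 8), then N is congruent to one of 0, 1, 2, 3, 4, 5, 6 modulo 8, and these give N³ ≡ 0, 1, 0, 3, 0, 5, 0 respectively — never 7.

Both directions hold; the statement is true.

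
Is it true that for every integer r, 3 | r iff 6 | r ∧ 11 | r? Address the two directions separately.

The forward direction fails; the converse holds.

(→) This fails: take r = 3. Certainly 3 ∣ 3, but 6 ∤ 3.

(←) Suppose 6 ∣ r and 11 ∣ r. Any common multiple of 6 and 11 is a multiple of their lcm; here gcd(6, 11) = 1, so lcm(6, 11) = 6·11 = 66, so 66 ∣ r. Since 3 ∣ 66, it follows that 3 ∣ r.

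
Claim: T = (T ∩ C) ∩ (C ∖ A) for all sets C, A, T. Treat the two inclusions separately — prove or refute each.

(⟹) This inclusion fails. Take C = ∅, A = ∅, T = {1}; then 1 ∈ T but 1 ∉ (T ∩ C) ∩ (C ∖ A).

(⟸) Let x ∈ (T ∩ C) ∩ (C ∖ A). Then x ∈ C ∩ T and x ∉ A, from which x ∈ T.

(⊆) fails; (⊇) holds.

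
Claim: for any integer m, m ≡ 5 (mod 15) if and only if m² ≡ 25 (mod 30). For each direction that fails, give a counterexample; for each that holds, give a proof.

Both directions fail.

(→) This fails: take m = 20. Then 20 ≡ 5 (mod 15), but 20² = 400 ≡ 10 (mod 30), not 25.

(←) This fails: take m = 25. Then 25² = 625 ≡ 25 (mod 30), yet 25 ≡ 10 (mod 15), not 5.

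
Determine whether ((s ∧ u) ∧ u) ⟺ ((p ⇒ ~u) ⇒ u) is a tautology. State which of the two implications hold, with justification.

Only the forward implication holds.

[⇒] Assume the antecedent. If s is true, the antecedent forces (s = T, p = F, u = T) or (s = T, p = T, u = T), and (p ⇒ ~u) ⇒ u holds there. If s is false, the antecedent cannot hold. Either way (p ⇒ ~u) ⇒ u holds.

[⇐] This fails. Under s = F, p = F, u = T, the left side is false but the right side is true.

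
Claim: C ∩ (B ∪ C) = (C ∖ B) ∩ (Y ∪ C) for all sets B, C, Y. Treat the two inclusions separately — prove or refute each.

The sets are not equal: only the reverse inclusion holds.

(⟸) Let x ∈ (C ∖ B) ∩ (Y ∪ C). Then either x ∈ C and x ∉ B, Y; or x ∈ C ∩ Y and x ∉ B. In each case x ∈ C ∩ (B ∪ C), so (C ∖ B) ∩ (Y ∪ C) ⊆ C ∩ (B ∪ C).

(⟹) This inclusion fails. Take B = {1}, C = {1}, Y = ∅; then 1 ∈ C ∩ (B ∪ C) but 1 ∉ (C ∖ B) ∩ (Y ∪ C).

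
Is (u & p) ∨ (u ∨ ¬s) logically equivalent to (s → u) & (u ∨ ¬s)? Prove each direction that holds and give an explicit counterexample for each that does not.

Both directions hold; the statement is true.

Forward direction. Assume the antecedent. If s is true, the antecedent forces (s = T, u = T, p = F) or (s = T, u = T, p = T), and (s → u) & (u ∨ ¬s) holds there. If s is false, (s → u) & (u ∨ ¬s) reduces to true regardless of the other variables. Either way (s → u) & (u ∨ ¬s) holds.

Converse. Assume the antecedent. If s is true, the antecedent forces (s = T, u = T, p = F) or (s = T, u = T, p = T), and (u & p) ∨ (u ∨ ¬s) holds there. If s is false, (u & p) ∨ (u ∨ ¬s) reduces to true regardless of the other variables. Either way (u & p) ∨ (u ∨ ¬s) holds.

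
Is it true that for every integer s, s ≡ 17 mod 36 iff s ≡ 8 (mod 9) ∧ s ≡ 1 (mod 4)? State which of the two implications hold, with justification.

Equivalent; both directions hold.

Forward direction. Suppose s ≡ 17 (mod 36); write s = 36j + 17. Since 9 ∣ 36, reducing mod 9 gives s ≡ 17 ≡ 8 (mod 9); since 4 ∣ 36, reducing mod 4 gives s ≡ 17 ≡ 1 (mod 4).

Converse. If s ≡ 8 (mod 9) and s ≡ 1 (mod 4), then by the Chinese remainder theorem s ≡ 17 (mod 36). This is exactly s ≡ 17 (mod 36).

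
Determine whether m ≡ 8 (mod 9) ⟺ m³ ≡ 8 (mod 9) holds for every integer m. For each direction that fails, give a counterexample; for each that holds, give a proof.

(→) Suppose m ≡ 8 (mod 9). Write m = 9j + 8. Then (9j + 8)³ = 729j³ + 1944j² + 1728j + 512 = 9(81j³ + 216j² + 192j + 56) + 8, so m³ ≡ 8 (mod 9).

(←) This fails: take m = 2. Then 2³ = 8 ≡ 8 (mod 9), yet 2 ≡ 2 (mod 9), not 8.

Only the forward direction holds.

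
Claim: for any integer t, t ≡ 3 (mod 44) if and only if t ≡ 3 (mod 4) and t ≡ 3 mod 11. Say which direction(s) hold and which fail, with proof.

The biconditional holds.

(←) If t ≡ 3 (mod 4) and t ≡ 3 (mod 11), then by the Chinese remainder theorem t ≡ 3 (mod 44). This is exactly t ≡ 3 (mod 44).

(→) Suppose t ≡ 3 (mod 44); write t = 44j + 3. Since 4 ∣ 44, reducing mod 4 gives t ≡ 3 (mod 4); since 11 ∣ 44, reducing mod 11 gives t ≡ 3 (mod 11).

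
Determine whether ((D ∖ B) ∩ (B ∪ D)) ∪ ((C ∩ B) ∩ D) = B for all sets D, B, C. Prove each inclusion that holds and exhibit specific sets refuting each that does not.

(⟹) This inclusion fails. Take D = {1}, B = ∅, C = ∅; then 1 ∈ ((D ∖ B) ∩ (B ∪ D)) ∪ ((C ∩ B) ∩ D) but 1 ∉ B.

(⟸) This inclusion fails. Take D = ∅, B = {1}, C = ∅; then 1 ∈ B but 1 ∉ ((D ∖ B) ∩ (B ∪ D)) ∪ ((C ∩ B) ∩ D).

Neither inclusion holds.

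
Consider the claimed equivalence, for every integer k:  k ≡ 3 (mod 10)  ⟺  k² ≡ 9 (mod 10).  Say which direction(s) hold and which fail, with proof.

The forward direction holds; the converse fails.

(⇒) Suppose k ≡ 3 (mod 10). Write k = 10j + 3. Then (10j + 3)² = 100j² + 60j + 9 = 10(10j² + 6j) + 9, so k² ≡ 9 (mod 10).

(⇐) This fails: take k = 7. Then 7² = 49 ≡ 9 (mod 10), yet 7 ≡ 7 (mod 10), not 3.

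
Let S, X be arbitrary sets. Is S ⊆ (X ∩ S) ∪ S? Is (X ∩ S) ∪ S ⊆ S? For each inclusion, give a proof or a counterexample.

Forward inclusion. Let x ∈ S. Then either x ∈ S and x ∉ X; or x ∈ S ∩ X. In each case x ∈ (X ∩ S) ∪ S, so S ⊆ (X ∩ S) ∪ S.

Reverse inclusion. Let x ∈ (X ∩ S) ∪ S. Then either x ∈ S and x ∉ X; or x ∈ S ∩ X. In each case x ∈ S, so (X ∩ S) ∪ S ⊆ S.

The two sets are equal.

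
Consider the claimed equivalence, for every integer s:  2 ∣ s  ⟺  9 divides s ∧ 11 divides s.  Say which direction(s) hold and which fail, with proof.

(⇒) This fails: take s = 2. Certainly 2 ∣ 2, but 9 ∤ 2.

(⇐) This fails: take s = 99. Both 9 ∣ 99 and 11 ∣ 99, yet 99 is not a multiple of 2 (since 99 = 49·2 + 1), so 2 ∤ 99.

Neither direction holds.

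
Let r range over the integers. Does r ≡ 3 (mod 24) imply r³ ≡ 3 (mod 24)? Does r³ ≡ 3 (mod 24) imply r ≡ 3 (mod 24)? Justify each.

(⟹) Suppose r ≡ 3 (mod 24). Write r = 24j + 3. Then (24j + 3)³ = 13824j³ + 5184j² + 648j + 27 = 24(576j³ + 216j² + 27j + 1) + 3, so r³ ≡ 3 (mod 24).

(⟸) Conversely, suppose r³ ≡ 3 (mod 24). The only residue r in {0, …, 23} with r³ ≡ 3 (mod 24) is r = 3, so r ≡ 3 (mod 24).

Both directions hold; the statement is true.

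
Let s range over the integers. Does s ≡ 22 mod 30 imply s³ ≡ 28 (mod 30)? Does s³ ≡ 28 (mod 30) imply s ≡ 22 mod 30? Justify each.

The biconditional holds.

(⇒) Suppose s ≡ 22 mod 30. Write s = 30j + 22. Then (30j + 22)³ = 27000j³ + 59400j² + 43560j + 10648 = 30(900j³ + 1980j² + 1452j + 354) + 28, so s³ ≡ 28 (mod 30).

(⇐) Conversely, suppose s³ ≡ 28 (mod 30). The only residue r in {0, …, 29} with r³ ≡ 28 (mod 30) is r = 22, so s ≡ 22 (mod 30).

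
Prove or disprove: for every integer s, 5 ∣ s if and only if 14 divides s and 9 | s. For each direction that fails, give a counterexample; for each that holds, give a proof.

Neither direction holds.

[⇒] This fails: take s = 5. Certainly 5 ∣ 5, but 14 ∤ 5.

[⇐] This fails: take s = 126. Both 14 ∣ 126 and 9 ∣ 126, yet 126 is not a multiple of 5 (since 126 = 25·5 + 1), so 5 ∤ 126.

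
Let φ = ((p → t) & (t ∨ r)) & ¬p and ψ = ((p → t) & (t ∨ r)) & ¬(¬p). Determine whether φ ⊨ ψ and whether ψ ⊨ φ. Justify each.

Both directions fail.

(⟹) This fails. Under r = T, t = F, p = F, the left side is true but the right side is false.

(⟸) This fails. Under r = F, t = T, p = T, the left side is false but the right side is true.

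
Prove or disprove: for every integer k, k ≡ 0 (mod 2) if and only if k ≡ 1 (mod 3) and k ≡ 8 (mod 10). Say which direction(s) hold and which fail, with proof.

The forward direction fails; the converse holds.

[⇒] This fails: k = 0 gives 0 ≡ 0 (mod 2) but 0 ≡ 0 (mod 3), so the conjunction on the right does not hold.

[⇐] Conversely, if k ≡ 1 (mod 3) and k ≡ 8 (mod 10), then by the Chinese remainder theorem k ≡ 28 (mod 30). Since 28 ≡ 0 (mod 2) and 2 ∣ 30, we get k ≡ 0 (mod 2).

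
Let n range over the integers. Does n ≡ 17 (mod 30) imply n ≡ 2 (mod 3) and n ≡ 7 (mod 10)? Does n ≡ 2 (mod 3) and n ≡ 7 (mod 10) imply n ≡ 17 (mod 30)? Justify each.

Both directions hold; the statement is true.

(→) Suppose n ≡ 17 (mod 30); write n = 30j + 17. Since 3 ∣ 30, reducing mod 3 gives n ≡ 17 ≡ 2 (mod 3); since 10 ∣ 30, reducing mod 10 gives n ≡ 17 ≡ 7 (mod 10).

(←) Conversely, if n ≡ 2 (mod 3) and n ≡ 7 (mod 10), then by the Chinese remainder theorem n ≡ 17 (mod 30). This is exactly n ≡ 17 (mod 30).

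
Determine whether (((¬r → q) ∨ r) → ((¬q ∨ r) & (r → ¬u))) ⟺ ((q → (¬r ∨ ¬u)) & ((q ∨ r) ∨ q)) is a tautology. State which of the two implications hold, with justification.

Forward direction. This fails. Under r = F, q = F, u = F, the left side is true but the right side is false.

Converse. This fails. Under r = F, q = T, u = F, the left side is false but the right side is true.

Neither implication holds.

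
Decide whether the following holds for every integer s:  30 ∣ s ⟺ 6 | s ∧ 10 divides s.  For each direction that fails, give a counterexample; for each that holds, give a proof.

(⇒) If 30 ∣ s, write s = 30q. Since 30 = 5·6, s = 6·(5q), so 6 ∣ s; and since 30 = 3·10, s = 10·(3q), so 10 ∣ s.

(⇐) Suppose 6 ∣ s and 10 ∣ s. Any common multiple of 6 and 10 is a multiple of their lcm; here lcm(6, 10) = 6·10/gcd(6, 10) = 60/2 = 30, so 30 ∣ s.

Both directions hold.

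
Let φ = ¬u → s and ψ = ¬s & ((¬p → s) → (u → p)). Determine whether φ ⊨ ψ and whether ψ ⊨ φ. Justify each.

(⇒) fails and (⇐) fails.

(→) This fails. Under s = T, p = F, u = F, the left side is true but the right side is false.

(←) This fails. Under s = F, p = F, u = F, the left side is false but the right side is true.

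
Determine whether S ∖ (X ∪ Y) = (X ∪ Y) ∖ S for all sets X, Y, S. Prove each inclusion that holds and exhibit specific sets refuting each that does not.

Forward inclusion. This inclusion fails. Take X = ∅, Y = ∅, S = {1}; then 1 ∈ S ∖ (X ∪ Y) but 1 ∉ (X ∪ Y) ∖ S.

Reverse inclusion. This inclusion fails. Take X = {1}, Y = ∅, S = ∅; then 1 ∈ (X ∪ Y) ∖ S but 1 ∉ S ∖ (X ∪ Y).

Both inclusions fail.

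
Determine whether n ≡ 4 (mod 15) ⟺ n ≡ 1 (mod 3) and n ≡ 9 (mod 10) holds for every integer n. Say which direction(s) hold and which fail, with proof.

(⟹) This fails: n = 4 gives 4 ≡ 4 (mod 15) but 4 ≡ 4 (mod 10), so the conjunction on the right does not hold.

(⟸) Conversely, if n ≡ 1 (mod 3) and n ≡ 9 (mod 10), then by the Chinese remainder theorem n ≡ 19 (mod 30). Since 19 ≡ 4 (mod 15) and 15 ∣ 30, we get n ≡ 4 (mod 15).

The forward direction fails; the converse holds.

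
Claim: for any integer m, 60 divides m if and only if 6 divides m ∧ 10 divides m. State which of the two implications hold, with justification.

(⟹) If 60 ∣ m, write m = 60q. Since 60 = 10·6, m = 6·(10q), so 6 ∣ m; and since 60 = 6·10, m = 10·(6q), so 10 ∣ m.

(⟸) This fails: take m = 30. Both 6 ∣ 30 and 10 ∣ 30, yet 30 is not a multiple of 60 (since 30 = 0·60 + 30), so 60 ∤ 30.

Not equivalent: only (⇒) holds.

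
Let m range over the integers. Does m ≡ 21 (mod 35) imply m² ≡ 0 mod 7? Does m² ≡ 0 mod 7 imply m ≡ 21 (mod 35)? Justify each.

Only the forward direction holds.

[⇒] Suppose m ≡ 21 (mod 35). Then m² ≡ 21² = 441 (mod 35), and since 7 ∣ 35, also m² ≡ 0 (mod 7).

[⇐] This fails: take m = 0. Then 0² = 0 ≡ 0 (mod 7), yet 0 ≡ 0 (mod 35), not 21.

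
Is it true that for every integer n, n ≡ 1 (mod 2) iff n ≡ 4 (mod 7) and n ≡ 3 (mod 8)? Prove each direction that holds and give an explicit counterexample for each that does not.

(←) If n ≡ 4 (mod 7) and n ≡ 3 (mod 8), then by the Chinese remainder theorem n ≡ 11 (mod 56). Since 11 ≡ 1 (mod 2) and 2 ∣ 56, we get n ≡ 1 (mod 2).

(→) This fails: n = 1 gives 1 ≡ 1 (mod 2) but 1 ≡ 1 (mod 7), so the conjunction on the right does not hold.

(⇒) fails; (⇐) holds.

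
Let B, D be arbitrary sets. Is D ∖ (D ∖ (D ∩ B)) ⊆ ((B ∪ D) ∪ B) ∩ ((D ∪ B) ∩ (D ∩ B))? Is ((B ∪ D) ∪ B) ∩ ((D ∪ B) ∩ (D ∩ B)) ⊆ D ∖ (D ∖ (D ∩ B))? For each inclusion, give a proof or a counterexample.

(⊇) Let x ∈ ((B ∪ D) ∪ B) ∩ ((D ∪ B) ∩ (D ∩ B)). Then x ∈ B ∩ D, from which x ∈ D ∖ (D ∖ (D ∩ B)).

(⊆) Let x ∈ D ∖ (D ∖ (D ∩ B)). Then x ∈ B ∩ D, from which x ∈ ((B ∪ D) ∪ B) ∩ ((D ∪ B) ∩ (D ∩ B)).

Both inclusions hold.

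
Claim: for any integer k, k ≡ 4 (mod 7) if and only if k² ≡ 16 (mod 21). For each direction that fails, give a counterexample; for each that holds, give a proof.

[⇒] This fails: take k = 18. Then 18 ≡ 4 (mod 7), but 18² = 324 ≡ 9 (mod 21), not 16.

[⇐] This fails: take k = 10. Then 10² = 100 ≡ 16 (mod 21), yet 10 ≡ 3 (mod 7), not 4.

(⇒) fails and (⇐) fails.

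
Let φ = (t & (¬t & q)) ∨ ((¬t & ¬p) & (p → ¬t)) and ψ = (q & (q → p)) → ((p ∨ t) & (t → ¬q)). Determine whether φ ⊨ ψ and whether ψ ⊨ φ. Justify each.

The forward direction holds; the converse fails.

(⇒) Assume the antecedent. If q is true, the antecedent forces (q = T, p = F, t = F), and the consequent holds there. If q is false, the consequent reduces to true regardless of the other variables. Either way the consequent holds.

(⇐) This fails. Under q = F, p = T, t = F, the left side is false but the right side is true.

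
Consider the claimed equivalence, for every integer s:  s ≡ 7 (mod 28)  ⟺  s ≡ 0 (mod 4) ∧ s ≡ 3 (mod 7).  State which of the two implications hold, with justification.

(→) This fails: s = 7 gives 7 ≡ 7 (mod 28) but 7 ≡ 3 (mod 4), so the conjunction on the right does not hold.

(←) This fails: s = 24 satisfies both congruences on the right (24 ≡ 0 mod 4 and 24 ≡ 3 mod 7) yet 24 ≡ 24 (mod 28), not 7.

Neither direction holds.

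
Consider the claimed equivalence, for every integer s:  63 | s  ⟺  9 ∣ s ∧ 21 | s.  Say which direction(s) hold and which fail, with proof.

The biconditional holds.

(⇒) If 63 ∣ s, write s = 63q. Since 63 = 7·9, s = 9·(7q), so 9 ∣ s; and since 63 = 3·21, s = 21·(3q), so 21 ∣ s.

(⇐) Suppose 9 ∣ s and 21 ∣ s. Any common multiple of 9 and 21 is a multiple of their lcm; here lcm(9, 21) = 9·21/gcd(9, 21) = 189/3 = 63, so 63 ∣ s.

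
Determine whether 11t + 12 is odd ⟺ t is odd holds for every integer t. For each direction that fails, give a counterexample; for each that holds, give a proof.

Both implications hold.

(⇐) Suppose t is odd; write t = 2j + 1. Then 11t + 12 = 11·(2j + 1) + 12 = 2·11j + 23, which is odd.

(⇒) Suppose 11t + 12 is odd. Since 11 is odd, 11t and t have the same parity, so 11t + 12 ≡ t + 12 (mod 2). As 12 is even, 11t + 12 is odd exactly when t is odd. Thus t is odd.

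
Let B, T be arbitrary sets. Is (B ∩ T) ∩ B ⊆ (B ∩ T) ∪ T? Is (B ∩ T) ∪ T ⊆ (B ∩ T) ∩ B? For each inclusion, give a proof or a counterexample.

(⊆) Let x ∈ (B ∩ T) ∩ B. Then x ∈ B ∩ T, from which x ∈ (B ∩ T) ∪ T.

(⊇) This inclusion fails. Take B = ∅, T = {1}; then 1 ∈ (B ∩ T) ∪ T but 1 ∉ (B ∩ T) ∩ B.

The sets are not equal: only the forward inclusion holds.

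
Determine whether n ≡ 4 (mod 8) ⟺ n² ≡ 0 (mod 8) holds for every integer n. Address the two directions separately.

(⟹) Suppose n ≡ 4 (mod 8). Write n = 8j + 4. Then (8j + 4)² = 64j² + 64j + 16 = 8(8j² + 8j + 2) + 0, so n² ≡ 0 (mod 8).

(⟸) This fails: take n = 0. Then 0² = 0 ≡ 0 (mod 8), yet 0 ≡ 0 (mod 8), not 4.

Only the forward implication holds.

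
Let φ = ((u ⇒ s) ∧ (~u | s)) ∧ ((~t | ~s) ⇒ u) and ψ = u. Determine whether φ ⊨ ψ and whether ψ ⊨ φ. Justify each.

Forward direction. This fails. Under u = F, s = T, t = T, the left side is true but the right side is false.

Converse. This fails. Under u = T, s = F, t = F, the left side is false but the right side is true.

Neither implication holds.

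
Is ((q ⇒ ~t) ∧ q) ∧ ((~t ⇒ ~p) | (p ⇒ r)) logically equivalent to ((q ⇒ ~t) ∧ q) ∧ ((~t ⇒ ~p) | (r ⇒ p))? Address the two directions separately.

Only the forward direction holds.

(⟹) Assume the antecedent. If p is true, the antecedent forces (p = T, q = T, r = T, t = F), and the consequent holds there. If p is false, the antecedent forces (p = F, q = T, r = F, t = F) or (p = F, q = T, r = T, t = F), and the consequent holds there. Either way the consequent holds.

(⟸) This fails. Under p = T, q = T, r = F, t = F, the left side is false but the right side is true.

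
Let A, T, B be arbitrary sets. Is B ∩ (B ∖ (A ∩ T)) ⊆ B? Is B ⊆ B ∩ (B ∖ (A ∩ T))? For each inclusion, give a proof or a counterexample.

(⊆) holds; (⊇) fails.

(⊆) Let x ∈ B ∩ (B ∖ (A ∩ T)). Then either x ∈ B and x ∉ A, T; or x ∈ A ∩ B and x ∉ T; or x ∈ T ∩ B and x ∉ A. In each case x ∈ B, so B ∩ (B ∖ (A ∩ T)) ⊆ B.

(⊇) This inclusion fails. Take A = {1}, T = {1}, B = {1}; then 1 ∈ B but 1 ∉ B ∩ (B ∖ (A ∩ T)).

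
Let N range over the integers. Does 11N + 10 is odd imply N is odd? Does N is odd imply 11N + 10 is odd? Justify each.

(⇐) Suppose N is odd; write N = 2j + 1. Then 11N + 10 = 11·(2j + 1) + 10 = 2·11j + 21, which is odd.

(⇒) Suppose 11N + 10 is odd. Since 11 is odd, 11N and N have the same parity, so 11N + 10 ≡ N + 10 (mod 2). As 10 is even, 11N + 10 is odd exactly when N is odd. Thus N is odd.

Both directions hold.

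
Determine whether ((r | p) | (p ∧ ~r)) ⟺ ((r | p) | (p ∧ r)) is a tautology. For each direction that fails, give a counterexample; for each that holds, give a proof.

[⇒] Assume the antecedent. If p is true, (r | p) | (p ∧ r) reduces to true regardless of the other variables. If p is false, the antecedent forces (p = F, r = T), and (r | p) | (p ∧ r) holds there. Either way (r | p) | (p ∧ r) holds.

[⇐] Assume the antecedent. If p is true, (r | p) | (p ∧ ~r) reduces to true regardless of the other variables. If p is false, the antecedent forces (p = F, r = T), and (r | p) | (p ∧ ~r) holds there. Either way (r | p) | (p ∧ ~r) holds.

Both directions hold; the statement is true.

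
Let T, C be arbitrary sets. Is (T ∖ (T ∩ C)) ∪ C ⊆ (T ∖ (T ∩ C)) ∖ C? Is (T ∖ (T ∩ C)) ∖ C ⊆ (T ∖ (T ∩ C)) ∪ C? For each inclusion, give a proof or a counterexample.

(⟹) This inclusion fails. Take T = ∅, C = {1}; then 1 ∈ (T ∖ (T ∩ C)) ∪ C but 1 ∉ (T ∖ (T ∩ C)) ∖ C.

(⟸) Let x ∈ (T ∖ (T ∩ C)) ∖ C. Then x ∈ T and x ∉ C, from which x ∈ (T ∖ (T ∩ C)) ∪ C.

The sets are not equal: only the reverse inclusion holds.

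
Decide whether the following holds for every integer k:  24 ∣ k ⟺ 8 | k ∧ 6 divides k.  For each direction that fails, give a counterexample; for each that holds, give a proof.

(⟸) Suppose 8 ∣ k and 6 ∣ k. Any common multiple of 8 and 6 is a multiple of their lcm; here lcm(8, 6) = 8·6/gcd(8, 6) = 48/2 = 24, so 24 ∣ k.

(⟹) If 24 ∣ k, write k = 24q. Since 24 = 3·8, k = 8·(3q), so 8 ∣ k; and since 24 = 4·6, k = 6·(4q), so 6 ∣ k.

Both directions hold.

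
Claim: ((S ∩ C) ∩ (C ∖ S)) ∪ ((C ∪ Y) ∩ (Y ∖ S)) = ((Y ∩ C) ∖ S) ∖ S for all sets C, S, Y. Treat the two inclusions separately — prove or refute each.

Forward inclusion. This inclusion fails. Take C = ∅, S = ∅, Y = {1}; then 1 ∈ ((S ∩ C) ∩ (C ∖ S)) ∪ ((C ∪ Y) ∩ (Y ∖ S)) but 1 ∉ ((Y ∩ C) ∖ S) ∖ S.

Reverse inclusion. Let x ∈ ((Y ∩ C) ∖ S) ∖ S. Then x ∈ C ∩ Y and x ∉ S, from which x ∈ ((S ∩ C) ∩ (C ∖ S)) ∪ ((C ∪ Y) ∩ (Y ∖ S)).

(⊆) fails; (⊇) holds.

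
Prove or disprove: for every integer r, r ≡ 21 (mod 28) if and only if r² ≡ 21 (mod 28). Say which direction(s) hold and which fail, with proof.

[⇒] Suppose r ≡ 21 (mod 28). Write r = 28j + 21. Then (28j + 21)² = 784j² + 1176j + 441 = 28(28j² + 42j + 15) + 21, so r² ≡ 21 (mod 28).

[⇐] This fails: take r = 7. Then 7² = 49 ≡ 21 (mod 28), yet 7 ≡ 7 (mod 28), not 21.

The forward direction holds; the converse fails.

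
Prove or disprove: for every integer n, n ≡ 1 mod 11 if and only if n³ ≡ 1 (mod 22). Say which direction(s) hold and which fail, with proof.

Converse. The residues r modulo 22 with r³ ≡ 1 (mod 22) are exactly {1}, and each is ≡ 1 (mod 11).

Forward direction. This fails: take n = 12. Then 12 ≡ 1 (mod 11), but 12³ = 1728 ≡ 12 (mod 22), not 1.

Not equivalent: only (⇐) holds.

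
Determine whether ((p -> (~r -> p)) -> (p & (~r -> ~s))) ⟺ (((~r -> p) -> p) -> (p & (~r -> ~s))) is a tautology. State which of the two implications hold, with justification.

Not equivalent: only (⇒) holds.

(→) Assume the antecedent. If s is true, the antecedent forces (p = T, s = T, r = T), and the consequent holds there. If s is false, the antecedent forces (p = T, s = F, r = F) or (p = T, s = F, r = T), and the consequent holds there. Either way the consequent holds.

(←) This fails. Under p = F, s = F, r = T, the left side is false but the right side is true.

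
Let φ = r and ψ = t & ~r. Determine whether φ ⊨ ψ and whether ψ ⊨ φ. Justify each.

Neither implication holds.

(⇒) This fails. Under t = F, r = T, the left side is true but the right side is false.

(⇐) This fails. Under t = T, r = F, the left side is false but the right side is true.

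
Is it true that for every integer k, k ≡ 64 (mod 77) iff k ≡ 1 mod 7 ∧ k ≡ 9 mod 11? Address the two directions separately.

The biconditional holds.

Forward direction. Suppose k ≡ 64 (mod 77); write k = 77j + 64. Since 7 ∣ 77, reducing mod 7 gives k ≡ 64 ≡ 1 (mod 7); since 11 ∣ 77, reducing mod 11 gives k ≡ 64 ≡ 9 (mod 11).

Converse. If k ≡ 1 (mod 7) and k ≡ 9 (mod 11), then by the Chinese remainder theorem k ≡ 64 (mod 77). This is exactly k ≡ 64 (mod 77).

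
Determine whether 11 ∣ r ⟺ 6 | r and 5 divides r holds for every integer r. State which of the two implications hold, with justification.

[⇒] This fails: take r = 11. Certainly 11 ∣ 11, but 6 ∤ 11.

[⇐] This fails: take r = 30. Both 6 ∣ 30 and 5 ∣ 30, yet 30 is not a multiple of 11 (since 30 = 2·11 + 8), so 11 ∤ 30.

Neither direction holds.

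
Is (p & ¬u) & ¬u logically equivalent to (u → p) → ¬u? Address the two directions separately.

Converse. This fails. Under u = F, p = F, the left side is false but the right side is true.

Forward direction. Assume the antecedent. If u is true, the antecedent cannot hold. If u is false, (u → p) → ¬u reduces to true regardless of the other variables. Either way (u → p) → ¬u holds.

Only the forward direction holds.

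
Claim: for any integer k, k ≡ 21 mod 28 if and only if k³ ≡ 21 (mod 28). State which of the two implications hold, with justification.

(⇒) Suppose k ≡ 21 mod 28. Write k = 28j + 21. Then (28j + 21)³ = 21952j³ + 49392j² + 37044j + 9261 = 28(784j³ + 1764j² + 1323j + 330) + 21, so k³ ≡ 21 (mod 28).

(⇐) Conversely, suppose k³ ≡ 21 (mod 28). The only residue r in {0, …, 27} with r³ ≡ 21 (mod 28) is r = 21, so k ≡ 21 (mod 28).

Both directions hold.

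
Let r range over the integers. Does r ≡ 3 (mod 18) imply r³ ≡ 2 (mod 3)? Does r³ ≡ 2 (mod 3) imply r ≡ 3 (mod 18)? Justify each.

(⇒) This fails: take r = 3. Then 3 ≡ 3 (mod 18), but 3³ = 27 ≡ 0 (mod 3), not 2.

(⇐) This fails: take r = 2. Then 2³ = 8 ≡ 2 (mod 3), yet 2 ≡ 2 (mod 18), not 3.

Both directions fail.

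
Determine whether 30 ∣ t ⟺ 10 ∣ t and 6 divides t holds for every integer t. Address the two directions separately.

[⇒] If 30 ∣ t, write t = 30q. Since 30 = 3·10, t = 10·(3q), so 10 ∣ t; and since 30 = 5·6, t = 6·(5q), so 6 ∣ t.

[⇐] Suppose 10 ∣ t and 6 ∣ t. Any common multiple of 10 and 6 is a multiple of their lcm; here lcm(10, 6) = 10·6/gcd(10, 6) = 60/2 = 30, so 30 ∣ t.

Both implications hold.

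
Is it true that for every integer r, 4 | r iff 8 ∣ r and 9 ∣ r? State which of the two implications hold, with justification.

Converse. Suppose 8 ∣ r and 9 ∣ r. Any common multiple of 8 and 9 is a multiple of their lcm; here gcd(8, 9) = 1, so lcm(8, 9) = 8·9 = 72, so 72 ∣ r. Since 4 ∣ 72, it follows that 4 ∣ r.

Forward direction. This fails: take r = 4. Certainly 4 ∣ 4, but 8 ∤ 4.

Only the converse holds.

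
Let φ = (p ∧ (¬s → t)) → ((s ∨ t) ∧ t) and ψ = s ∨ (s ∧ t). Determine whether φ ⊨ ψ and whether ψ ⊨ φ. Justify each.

(⇒) This fails. Under p = F, s = F, t = F, the left side is true but the right side is false.

(⇐) This fails. Under p = T, s = T, t = F, the left side is false but the right side is true.

(⇒) fails and (⇐) fails.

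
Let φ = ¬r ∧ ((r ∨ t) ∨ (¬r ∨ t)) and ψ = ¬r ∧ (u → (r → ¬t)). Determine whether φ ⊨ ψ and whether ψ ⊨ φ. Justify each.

(⟸) Assume the antecedent. If u is true, the antecedent forces (u = T, t = F, r = F) or (u = T, t = T, r = F), and ¬r ∧ ((r ∨ t) ∨ (¬r ∨ t)) holds there. If u is false, the antecedent forces (u = F, t = F, r = F) or (u = F, t = T, r = F), and ¬r ∧ ((r ∨ t) ∨ (¬r ∨ t)) holds there. Either way ¬r ∧ ((r ∨ t) ∨ (¬r ∨ t)) holds.

(⟹) Assume the antecedent. If u is true, the antecedent forces (u = T, t = F, r = F) or (u = T, t = T, r = F), and ¬r ∧ (u → (r → ¬t)) holds there. If u is false, the antecedent forces (u = F, t = F, r = F) or (u = F, t = T, r = F), and ¬r ∧ (u → (r → ¬t)) holds there. Either way ¬r ∧ (u → (r → ¬t)) holds.

Both implications hold.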